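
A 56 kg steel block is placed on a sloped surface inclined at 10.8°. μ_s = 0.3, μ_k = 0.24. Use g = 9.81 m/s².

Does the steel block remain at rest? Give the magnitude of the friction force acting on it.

f ≈ 103 N

N = m g cos θ = 540 N.
Down-slope weight component: m g sin θ = 103 N.
μ_s N = 162 N.
103 ≤ 162 N, so it stays put; friction = 103 N.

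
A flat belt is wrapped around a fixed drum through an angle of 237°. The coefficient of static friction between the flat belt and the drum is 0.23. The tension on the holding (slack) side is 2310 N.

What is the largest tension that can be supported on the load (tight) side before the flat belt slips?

T_max ≈ 5980 N

At impending slip the capstan equation gives T₂/T₁ = e^{μβ} with β in radians.
β = 237° × π/180 = 4.136 rad.
e^{μβ} = e^{0.23×4.136} = 2.589.
T₂ = T₁ · e^{μβ} = 2310 × 2.589 = 5980 N.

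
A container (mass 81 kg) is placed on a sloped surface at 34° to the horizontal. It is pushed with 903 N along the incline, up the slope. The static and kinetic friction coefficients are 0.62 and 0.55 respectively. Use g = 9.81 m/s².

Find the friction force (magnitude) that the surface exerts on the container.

f ≈ 362 N (down the incline)

The normal reaction is N = m g cos θ = 658.8 N.
For equilibrium along the incline the friction force must supply f = m g sin θ − P = 444.3 − 903 = -458.7 N (positive meaning up-slope).
The static-friction ceiling is μ_s N = 0.62 × 658.8 = 408.4 N.
|-458.7| exceeds 408.4 N, so the container slips up-slope; friction is kinetic, f = μ_k N = 0.55×658.8 = 362 N.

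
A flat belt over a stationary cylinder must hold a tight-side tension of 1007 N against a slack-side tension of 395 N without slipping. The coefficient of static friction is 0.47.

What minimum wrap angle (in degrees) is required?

T₂/T₁ = e^{μβ} → β = ln(T₂/T₁)/μ.
β = ln(1007/395)/0.47 = 0.9358/0.47 = 1.991 rad.
In degrees: β = 1.991 × 180/π = 114°.

β_min ≈ 114°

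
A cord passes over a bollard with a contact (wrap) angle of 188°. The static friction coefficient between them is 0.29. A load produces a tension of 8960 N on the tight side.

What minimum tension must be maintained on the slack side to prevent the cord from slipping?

T_min ≈ 3460 N

Capstan equation at impending slip: T_tight/T_slack = e^{μβ}.
β = 188° = 3.281 rad; e^{μβ} = e^{0.29×3.281} = 2.59.
T_slack = T_tight / e^{μβ} = 8960 / 2.59 = 3460 N.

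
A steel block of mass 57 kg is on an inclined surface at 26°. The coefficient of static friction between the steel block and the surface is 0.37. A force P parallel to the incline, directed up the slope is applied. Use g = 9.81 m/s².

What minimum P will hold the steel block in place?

The steel block tends to slide down (tan θ > μ_s), so at the point of impending slip friction acts up-slope at its limit: f = μ_s N.
P is parallel to the surface, so N = m g cos θ = 503 N.
Along the incline: P + μ_s N = m g sin θ, so P = 245 − 0.37×503 = 59.2 N.

P_min ≈ 59.2 N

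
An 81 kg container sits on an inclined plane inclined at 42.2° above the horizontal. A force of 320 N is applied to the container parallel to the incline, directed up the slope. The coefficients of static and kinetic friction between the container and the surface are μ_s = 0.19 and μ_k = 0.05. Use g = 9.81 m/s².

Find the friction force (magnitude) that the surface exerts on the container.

f ≈ 29.4 N (up the incline)

Normal force: N = m g cos θ = 81 × 9.81 × cos 42.2° = 588.7 N.
Parallel to the incline, ΣF = 0 gives f = m g sin θ − P = 533.8 − 320 = 213.8 N (up-slope positive).
The static-friction ceiling is μ_s N = 0.19 × 588.7 = 111.8 N.
|213.8| exceeds 111.8 N, so the container slips down-slope; friction is kinetic, f = μ_k N = 0.05×588.7 = 29.4 N.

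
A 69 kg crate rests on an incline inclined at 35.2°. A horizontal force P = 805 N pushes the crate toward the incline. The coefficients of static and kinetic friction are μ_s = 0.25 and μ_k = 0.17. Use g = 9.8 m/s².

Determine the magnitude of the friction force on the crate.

f ≈ 173 N (down the incline)

Normal direction: N = m g cos θ + P sin θ = 1017 N.
Parallel to the incline: P cos θ − m g sin θ = 657.8 − 389.8 = 268 N; the friction needed to balance this is 268 N acting down the slope.
The limit of static friction is μ_s N = 254.1 N.
|f_req| = 268 > 254.1 N → the crate slides up the incline; f = μ_k N = 0.17 × 1017 = 173 N.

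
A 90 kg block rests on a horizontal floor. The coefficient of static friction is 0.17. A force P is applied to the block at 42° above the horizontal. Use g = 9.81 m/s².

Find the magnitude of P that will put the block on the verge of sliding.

P ≈ 175 N

N = m g − P sin α (the pull lifts the block).
At impending slip, P cos α = μ_s N = μ_s (m g − P sin α).
Solving: P (cos α + μ_s sin α) = μ_s m g → P = 0.17×883/(cos 42° + 0.17 sin 42°) = 150/0.8569 = 175 N.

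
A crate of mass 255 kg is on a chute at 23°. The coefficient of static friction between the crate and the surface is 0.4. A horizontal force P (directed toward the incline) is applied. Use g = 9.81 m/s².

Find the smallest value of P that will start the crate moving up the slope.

At impending motion up the slope, friction acts down-slope at its limit: f = μ_s N.
Perpendicular to the incline: N = m g cos θ + P sin θ.
Along the incline: P cos θ = m g sin θ + μ_s N = m g sin θ + μ_s (m g cos θ + P sin θ).
Solving, P (cos θ − μ_s sin θ) = m g (sin θ + μ_s cos θ), so P = 255×9.81×(sin 23° + 0.4 cos 23°)/(cos 23° − 0.4 sin 23°) = 2500×0.7589/0.7642 = 2480 N.

P ≈ 2480 N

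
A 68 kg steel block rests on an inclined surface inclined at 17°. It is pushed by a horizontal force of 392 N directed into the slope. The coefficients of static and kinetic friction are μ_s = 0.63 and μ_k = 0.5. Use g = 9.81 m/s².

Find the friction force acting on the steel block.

f ≈ 180 N (down the incline)

Normal direction: N = m g cos θ + P sin θ = 752.5 N.
Along the incline, the net driving force (taking up-slope positive) is P cos θ − m g sin θ = 374.9 − 195 = 179.8 N, so equilibrium requires friction f = -179.8 N (down-slope).
The limit of static friction is μ_s N = 474.1 N.
|f_req| = 179.8 ≤ 474.1 N → the steel block is in equilibrium; friction equals the required value.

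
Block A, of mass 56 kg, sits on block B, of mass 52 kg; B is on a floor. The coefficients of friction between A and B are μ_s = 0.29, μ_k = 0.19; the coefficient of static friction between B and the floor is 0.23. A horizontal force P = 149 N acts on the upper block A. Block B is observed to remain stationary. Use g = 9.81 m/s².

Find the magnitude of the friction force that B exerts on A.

The normal force B exerts on A is simply A's weight, N₁ = 549.4 N.
Maximum static friction on A from B: μ_s N₁ = 0.29×549.4 = 159.3 N.
Since P = 149 N ≤ 159.3 N, A does not slip on B; friction on A equals P = 149 N.
By Newton's third law B feels 149 N forward from A. With B stationary, the floor's static friction on B balances it: f₂ = 149 N (well within μ_s(m_A+m_B)g = 243.7 N).

f ≈ 149 N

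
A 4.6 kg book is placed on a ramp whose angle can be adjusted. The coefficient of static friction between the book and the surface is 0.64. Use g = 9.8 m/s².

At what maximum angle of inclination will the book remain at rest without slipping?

At the slip threshold, m g sin θ = μ_s · m g cos θ, so tan θ = μ_s.
θ_max = arctan(0.64) = 32.6°.

θ_max ≈ 32.6°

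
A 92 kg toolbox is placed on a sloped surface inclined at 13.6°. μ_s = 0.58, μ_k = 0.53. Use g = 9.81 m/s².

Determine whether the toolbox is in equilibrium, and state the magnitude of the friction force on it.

f ≈ 212 N

N = m g cos θ = 877 N.
Down-slope weight component: m g sin θ = 212 N.
μ_s N = 509 N.
212 ≤ 509 N, so it stays put; friction = 212 N.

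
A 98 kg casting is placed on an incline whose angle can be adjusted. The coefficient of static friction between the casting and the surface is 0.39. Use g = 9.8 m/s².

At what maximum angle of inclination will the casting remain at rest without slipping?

At the slip threshold, m g sin θ = μ_s · m g cos θ, so tan θ = μ_s.
θ_max = arctan(0.39) = 21.3°.

θ_max ≈ 21.3°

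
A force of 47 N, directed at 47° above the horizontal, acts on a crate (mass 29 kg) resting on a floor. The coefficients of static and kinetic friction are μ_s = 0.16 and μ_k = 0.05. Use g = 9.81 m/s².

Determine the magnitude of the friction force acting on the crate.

N = m g − P sin α = 284.5 − 47×sin 47° = 250.1 N.
Horizontally, friction must balance P cos α = 32.05 N.
The static-friction limit is μ_s N = 40.02 N.
32.05 ≤ 40.02 N → static; friction equals the required 32.1 N.

f ≈ 32.1 N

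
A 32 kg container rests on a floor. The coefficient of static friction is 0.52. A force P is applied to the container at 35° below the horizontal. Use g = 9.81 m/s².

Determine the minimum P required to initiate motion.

N = m g + P sin α (the push presses the container into the floor).
At impending slip, P cos α = μ_s N = μ_s (m g + P sin α).
Solving: P (cos α − μ_s sin α) = μ_s m g → P = 0.52×314/(cos 35° − 0.52 sin 35°) = 163/0.5209 = 313 N.

P ≈ 313 N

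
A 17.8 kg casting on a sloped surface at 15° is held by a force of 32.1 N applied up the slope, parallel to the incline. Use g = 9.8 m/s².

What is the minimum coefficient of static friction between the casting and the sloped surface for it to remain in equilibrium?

N = m g cos θ = 168.5 N.
Friction must make up the shortfall along the incline: f = m g sin θ − P = 45.15 − 32.1 = 13.05 N.
At the threshold f = μ_s N, so μ_s,min = 13.05/168.5 = 0.0774.

μ_s,min ≈ 0.0774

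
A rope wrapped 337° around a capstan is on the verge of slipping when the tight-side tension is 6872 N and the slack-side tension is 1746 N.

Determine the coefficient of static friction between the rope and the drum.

μ ≈ 0.233

T₂/T₁ = e^{μβ} → μ = ln(T₂/T₁)/β.
β = 337° = 5.882 rad.
μ = ln(6872/1746)/5.882 = ln(3.936)/5.882 = 0.233.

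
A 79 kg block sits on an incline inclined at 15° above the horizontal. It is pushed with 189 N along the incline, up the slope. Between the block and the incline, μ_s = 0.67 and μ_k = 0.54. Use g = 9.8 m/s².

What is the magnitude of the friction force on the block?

The normal reaction is N = m g cos θ = 747.8 N.
For equilibrium along the incline the friction force must supply f = m g sin θ − P = 200.4 − 189 = 11.38 N (positive meaning up-slope).
The static-friction ceiling is μ_s N = 0.67 × 747.8 = 501 N.
Since |11.38| ≤ 501 N, static friction is sufficient; f equals the required value, not μ_s N.

f ≈ 11.4 N (up the incline)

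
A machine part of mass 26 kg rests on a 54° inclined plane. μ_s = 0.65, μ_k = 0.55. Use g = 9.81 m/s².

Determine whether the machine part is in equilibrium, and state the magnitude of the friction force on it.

N = m g cos θ = 150 N.
Down-slope weight component: m g sin θ = 206 N.
μ_s N = 97.4 N.
206 > 97.4 N, so it slides; kinetic friction f = μ_k N = 0.55×150 = 82.5 N.

f ≈ 82.5 N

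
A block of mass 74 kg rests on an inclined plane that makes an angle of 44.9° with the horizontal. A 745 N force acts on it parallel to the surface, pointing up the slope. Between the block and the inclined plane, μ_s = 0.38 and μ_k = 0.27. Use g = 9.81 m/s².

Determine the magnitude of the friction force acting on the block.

The normal reaction is N = m g cos θ = 514.2 N.
For equilibrium along the incline the friction force must supply f = m g sin θ − P = 512.4 − 745 = -232.6 N (positive meaning up-slope).
The static-friction ceiling is μ_s N = 0.38 × 514.2 = 195.4 N.
|-232.6| exceeds 195.4 N, so the block slips up-slope; friction is kinetic, f = μ_k N = 0.27×514.2 = 139 N.

f ≈ 139 N (down the incline)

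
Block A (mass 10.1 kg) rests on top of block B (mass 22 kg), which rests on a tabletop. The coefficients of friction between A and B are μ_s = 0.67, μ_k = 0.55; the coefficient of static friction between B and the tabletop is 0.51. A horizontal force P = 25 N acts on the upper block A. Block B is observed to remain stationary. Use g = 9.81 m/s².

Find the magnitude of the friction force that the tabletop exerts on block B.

f ≈ 25 N

Between the blocks, N₁ = m_A g = 99.08 N.
So the A–B interface can sustain at most μ_s N₁ = 66.38 N of static friction.
P = 25 N is within that limit, so A and B move together (both at rest); the A–B friction is simply f₁ = P = 25 N.
By Newton's third law B feels 25 N forward from A. With B stationary, the floor's static friction on B balances it: f₂ = 25 N (well within μ_s(m_A+m_B)g = 160.6 N).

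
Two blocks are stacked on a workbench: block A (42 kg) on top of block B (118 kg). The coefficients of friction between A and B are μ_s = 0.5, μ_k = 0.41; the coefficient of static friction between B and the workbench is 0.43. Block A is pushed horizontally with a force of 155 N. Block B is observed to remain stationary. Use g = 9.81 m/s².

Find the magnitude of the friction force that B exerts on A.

f ≈ 155 N

Between the blocks, N₁ = m_A g = 412 N.
Maximum static friction on A from B: μ_s N₁ = 0.5×412 = 206 N.
Since P = 155 N ≤ 206 N, A does not slip on B; friction on A equals P = 155 N.
By Newton's third law B feels 155 N forward from A. With B stationary, the floor's static friction on B balances it: f₂ = 155 N (well within μ_s(m_A+m_B)g = 674.9 N).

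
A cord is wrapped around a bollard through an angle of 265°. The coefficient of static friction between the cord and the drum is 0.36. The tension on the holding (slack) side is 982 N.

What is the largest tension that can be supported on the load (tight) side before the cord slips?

At impending slip the capstan equation gives T₂/T₁ = e^{μβ} with β in radians.
β = 265° × π/180 = 4.625 rad.
e^{μβ} = e^{0.36×4.625} = 5.286.
T₂ = T₁ · e^{μβ} = 982 × 5.286 = 5190 N.

T_max ≈ 5190 N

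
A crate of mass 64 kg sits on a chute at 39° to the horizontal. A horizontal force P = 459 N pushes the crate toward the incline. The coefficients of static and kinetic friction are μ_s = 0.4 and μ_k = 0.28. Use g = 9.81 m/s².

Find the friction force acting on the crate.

f ≈ 38.4 N (up the incline)

Normal direction: N = m g cos θ + P sin θ = 776.8 N.
Parallel to the incline: P cos θ − m g sin θ = 356.7 − 395.1 = -38.4 N; the friction needed to balance this is 38.4 N acting up the slope.
The limit of static friction is μ_s N = 310.7 N.
Since 38.4 N is within the 310.7 N limit, the crate stays put and friction is exactly 38.4 N.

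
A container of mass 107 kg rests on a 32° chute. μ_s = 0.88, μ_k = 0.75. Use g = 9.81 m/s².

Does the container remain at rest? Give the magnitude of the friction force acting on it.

N = m g cos θ = 890 N.
Down-slope weight component: m g sin θ = 556 N.
μ_s N = 783 N.
556 ≤ 783 N, so it stays put; friction = 556 N.

f ≈ 556 N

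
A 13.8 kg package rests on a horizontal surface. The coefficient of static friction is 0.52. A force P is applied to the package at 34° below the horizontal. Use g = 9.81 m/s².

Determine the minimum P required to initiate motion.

P ≈ 131 N

N = m g + P sin α (the push presses the package into the horizontal surface).
At impending slip, P cos α = μ_s N = μ_s (m g + P sin α).
Solving: P (cos α − μ_s sin α) = μ_s m g → P = 0.52×135/(cos 34° − 0.52 sin 34°) = 70.4/0.5383 = 131 N.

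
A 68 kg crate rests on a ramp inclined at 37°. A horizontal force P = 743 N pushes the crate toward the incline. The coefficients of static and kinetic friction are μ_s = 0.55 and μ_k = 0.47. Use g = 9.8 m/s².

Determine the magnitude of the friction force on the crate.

The horizontal push has a component P sin θ into the surface, so N = m g cos θ + P sin θ = 532.2 + 447.1 = 979.4 N.
Along the incline, the net driving force (taking up-slope positive) is P cos θ − m g sin θ = 593.4 − 401 = 192.3 N, so equilibrium requires friction f = -192.3 N (down-slope).
Maximum static friction: μ_s N = 0.55 × 979.4 = 538.6 N.
Since 192.3 N is within the 538.6 N limit, the crate stays put and friction is exactly 192 N.

f ≈ 192 N (down the incline)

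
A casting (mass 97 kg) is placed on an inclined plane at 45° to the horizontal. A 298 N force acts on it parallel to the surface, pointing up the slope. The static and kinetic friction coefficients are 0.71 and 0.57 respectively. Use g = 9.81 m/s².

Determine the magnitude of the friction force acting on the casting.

The normal reaction is N = m g cos θ = 672.9 N.
For equilibrium along the incline the friction force must supply f = m g sin θ − P = 672.9 − 298 = 374.9 N (positive meaning up-slope).
Maximum static friction available: μ_s N = 0.71 × 672.9 = 477.7 N.
Since |374.9| ≤ 477.7 N, the casting remains in static equilibrium and friction takes exactly the required value.

f ≈ 375 N (up the incline)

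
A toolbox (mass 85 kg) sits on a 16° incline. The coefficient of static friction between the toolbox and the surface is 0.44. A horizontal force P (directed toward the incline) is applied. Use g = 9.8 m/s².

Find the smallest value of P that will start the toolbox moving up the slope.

P ≈ 693 N

At impending motion up the slope, friction acts down-slope at its limit: f = μ_s N.
Perpendicular to the incline: N = m g cos θ + P sin θ.
Along the incline: P cos θ = m g sin θ + μ_s N = m g sin θ + μ_s (m g cos θ + P sin θ).
Solving, P (cos θ − μ_s sin θ) = m g (sin θ + μ_s cos θ), so P = 85×9.8×(sin 16° + 0.44 cos 16°)/(cos 16° − 0.44 sin 16°) = 833×0.6986/0.84 = 693 N.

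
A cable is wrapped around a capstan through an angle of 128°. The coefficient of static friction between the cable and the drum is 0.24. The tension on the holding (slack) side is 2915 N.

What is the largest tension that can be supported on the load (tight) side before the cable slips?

At impending slip the capstan equation gives T₂/T₁ = e^{μβ} with β in radians.
β = 128° × π/180 = 2.234 rad.
e^{μβ} = e^{0.24×2.234} = 1.709.
T₂ = T₁ · e^{μβ} = 2915 × 1.709 = 4980 N.

T_max ≈ 4980 N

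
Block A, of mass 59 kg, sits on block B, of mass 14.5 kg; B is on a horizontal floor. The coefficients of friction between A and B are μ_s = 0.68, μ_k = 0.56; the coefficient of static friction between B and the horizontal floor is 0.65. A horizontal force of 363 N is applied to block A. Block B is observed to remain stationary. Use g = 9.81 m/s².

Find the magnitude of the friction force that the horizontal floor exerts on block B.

Normal force at the A–B interface: N₁ = m_A g = 578.8 N.
So the A–B interface can sustain at most μ_s N₁ = 393.6 N of static friction.
Since P = 363 N ≤ 393.6 N, A does not slip on B; friction on A equals P = 363 N.
By Newton's third law B feels 363 N forward from A. With B stationary, the floor's static friction on B balances it: f₂ = 363 N (well within μ_s(m_A+m_B)g = 468.7 N).

f ≈ 363 N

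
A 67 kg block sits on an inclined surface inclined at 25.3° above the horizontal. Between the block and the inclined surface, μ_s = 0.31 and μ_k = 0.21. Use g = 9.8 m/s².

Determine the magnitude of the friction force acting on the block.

The normal reaction is N = m g cos θ = 593.6 N.
Along the slope the weight component is m g sin θ = 280.6 N; friction must supply exactly this, acting up-slope.
Static friction can supply at most μ_s N = 184 N.
|280.6| exceeds 184 N, so the block slips down-slope; friction is kinetic, f = μ_k N = 0.21×593.6 = 125 N.

f ≈ 125 N (up the incline)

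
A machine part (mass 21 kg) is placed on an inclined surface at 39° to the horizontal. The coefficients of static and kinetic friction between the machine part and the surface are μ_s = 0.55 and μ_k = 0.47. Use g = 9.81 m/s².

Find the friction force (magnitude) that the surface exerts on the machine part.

Perpendicular to the surface, N = m g cos θ = 21·9.81·cos 39° = 160.1 N.
For equilibrium along the incline, friction must balance the weight component: f = m g sin θ = 129.6 N up the slope.
Static friction can supply at most μ_s N = 88.05 N.
|129.6| exceeds 88.05 N, so the machine part slips down-slope; friction is kinetic, f = μ_k N = 0.47×160.1 = 75.2 N.

f ≈ 75.2 N (up the incline)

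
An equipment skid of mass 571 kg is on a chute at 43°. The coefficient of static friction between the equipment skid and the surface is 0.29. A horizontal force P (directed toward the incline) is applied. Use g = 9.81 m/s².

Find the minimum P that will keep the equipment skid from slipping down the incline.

P_min ≈ 2830 N

The equipment skid tends to slide down (tan θ > μ_s), so at the point of impending slip friction acts up-slope at its limit: f = μ_s N.
Perpendicular to the incline: N = m g cos θ + P sin θ.
Along the incline: P cos θ + μ_s N = m g sin θ, i.e. P cos θ + μ_s (m g cos θ + P sin θ) = m g sin θ.
Solving, P (cos θ + μ_s sin θ) = m g (sin θ − μ_s cos θ), so P = 5600×0.4699/0.9291 = 2830 N.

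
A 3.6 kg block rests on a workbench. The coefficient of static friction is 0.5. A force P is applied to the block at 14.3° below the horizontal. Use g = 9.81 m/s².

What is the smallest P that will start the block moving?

P ≈ 20.9 N

N = m g + P sin α (the push presses the block into the workbench).
At impending slip, P cos α = μ_s N = μ_s (m g + P sin α).
Solving: P (cos α − μ_s sin α) = μ_s m g → P = 0.5×35.3/(cos 14.3° − 0.5 sin 14.3°) = 17.7/0.8455 = 20.9 N.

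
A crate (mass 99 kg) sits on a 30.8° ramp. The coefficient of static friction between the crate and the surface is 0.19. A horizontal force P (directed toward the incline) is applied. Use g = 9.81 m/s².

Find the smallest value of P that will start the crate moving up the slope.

At impending motion up the slope, friction acts down-slope at its limit: f = μ_s N.
Perpendicular to the incline: N = m g cos θ + P sin θ.
Along the incline: P cos θ = m g sin θ + μ_s N = m g sin θ + μ_s (m g cos θ + P sin θ).
Solving, P (cos θ − μ_s sin θ) = m g (sin θ + μ_s cos θ), so P = 99×9.81×(sin 30.8° + 0.19 cos 30.8°)/(cos 30.8° − 0.19 sin 30.8°) = 971×0.6752/0.7617 = 861 N.

P ≈ 861 N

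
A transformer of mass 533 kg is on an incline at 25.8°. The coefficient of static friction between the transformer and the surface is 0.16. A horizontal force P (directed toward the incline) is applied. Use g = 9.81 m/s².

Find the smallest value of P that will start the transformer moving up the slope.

At impending motion up the slope, friction acts down-slope at its limit: f = μ_s N.
Perpendicular to the incline: N = m g cos θ + P sin θ.
Along the incline: P cos θ = m g sin θ + μ_s N = m g sin θ + μ_s (m g cos θ + P sin θ).
Solving, P (cos θ − μ_s sin θ) = m g (sin θ + μ_s cos θ), so P = 533×9.81×(sin 25.8° + 0.16 cos 25.8°)/(cos 25.8° − 0.16 sin 25.8°) = 5230×0.5793/0.8307 = 3650 N.

P ≈ 3650 N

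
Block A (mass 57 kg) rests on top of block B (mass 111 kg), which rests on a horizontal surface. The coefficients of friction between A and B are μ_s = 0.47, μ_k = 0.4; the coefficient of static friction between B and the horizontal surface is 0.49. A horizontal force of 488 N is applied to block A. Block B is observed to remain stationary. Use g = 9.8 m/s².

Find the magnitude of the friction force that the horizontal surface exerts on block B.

f ≈ 223 N

Between the blocks, N₁ = m_A g = 558.6 N.
So the A–B interface can sustain at most μ_s N₁ = 262.5 N of static friction.
P = 488 N exceeds that limit, so A slips over B and the interface friction becomes kinetic: f₁ = μ_k N₁ = 0.4×558.6 = 223 N.
B experiences an equal 223 N forward from A (third law). B is in equilibrium, so the floor supplies f₂ = 223 N of static friction (limit μ_s(m_A+m_B)g = 806.7 N, not exceeded).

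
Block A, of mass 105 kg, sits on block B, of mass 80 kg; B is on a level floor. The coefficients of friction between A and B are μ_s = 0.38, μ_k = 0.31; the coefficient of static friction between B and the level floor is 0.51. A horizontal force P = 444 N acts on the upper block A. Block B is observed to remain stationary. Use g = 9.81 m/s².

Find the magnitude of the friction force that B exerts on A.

f ≈ 319 N

The normal force B exerts on A is simply A's weight, N₁ = 1030 N.
Maximum static friction on A from B: μ_s N₁ = 0.38×1030 = 391.4 N.
P = 444 N exceeds that limit, so A slips over B and the interface friction becomes kinetic: f₁ = μ_k N₁ = 0.31×1030 = 319 N.
By Newton's third law B feels 319 N forward from A. With B stationary, the floor's static friction on B balances it: f₂ = 319 N (well within μ_s(m_A+m_B)g = 925.6 N).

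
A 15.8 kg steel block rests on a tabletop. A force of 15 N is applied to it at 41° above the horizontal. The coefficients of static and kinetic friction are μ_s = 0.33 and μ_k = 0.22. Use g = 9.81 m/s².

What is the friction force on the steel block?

N = m g − P sin α = 155 − 15×sin 41° = 145.2 N.
For equilibrium, f = P cos α = 15×cos 41° = 11.32 N.
The static-friction limit is μ_s N = 47.9 N.
Since 11.32 N does not exceed the limit, the steel block stays at rest and f = 11.3 N.

f ≈ 11.3 N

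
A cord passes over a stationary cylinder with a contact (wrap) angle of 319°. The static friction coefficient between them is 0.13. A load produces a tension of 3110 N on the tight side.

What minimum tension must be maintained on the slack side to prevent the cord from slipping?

T_min ≈ 1510 N

Capstan equation at impending slip: T_tight/T_slack = e^{μβ}.
β = 319° = 5.568 rad; e^{μβ} = e^{0.13×5.568} = 2.062.
T_slack = T_tight / e^{μβ} = 3110 / 2.062 = 1510 N.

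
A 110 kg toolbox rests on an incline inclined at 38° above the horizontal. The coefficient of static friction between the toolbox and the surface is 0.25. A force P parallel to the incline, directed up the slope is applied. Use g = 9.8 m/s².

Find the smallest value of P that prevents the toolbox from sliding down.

The toolbox tends to slide down (tan θ > μ_s), so at the point of impending slip friction acts up-slope at its limit: f = μ_s N.
P is parallel to the surface, so N = m g cos θ = 849 N.
Along the incline: P + μ_s N = m g sin θ, so P = 664 − 0.25×849 = 451 N.

P_min ≈ 451 N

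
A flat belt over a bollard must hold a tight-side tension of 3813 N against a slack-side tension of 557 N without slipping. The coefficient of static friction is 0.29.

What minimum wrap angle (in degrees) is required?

β_min ≈ 380°

T₂/T₁ = e^{μβ} → β = ln(T₂/T₁)/μ.
β = ln(3813/557)/0.29 = 1.924/0.29 = 6.633 rad.
In degrees: β = 6.633 × 180/π = 380°.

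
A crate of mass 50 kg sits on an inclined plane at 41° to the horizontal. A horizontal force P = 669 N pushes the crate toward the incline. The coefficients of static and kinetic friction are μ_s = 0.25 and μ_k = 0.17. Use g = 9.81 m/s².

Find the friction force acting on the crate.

Resolve perpendicular to the incline: N = m g cos θ + P sin θ = 50×9.81×cos 41° + 669×sin 41° = 809.1 N.
Parallel to the incline: P cos θ − m g sin θ = 504.9 − 321.8 = 183.1 N; the friction needed to balance this is 183.1 N acting down the slope.
The limit of static friction is μ_s N = 202.3 N.
|f_req| = 183.1 ≤ 202.3 N → the crate is in equilibrium; friction equals the required value.

f ≈ 183 N (down the incline)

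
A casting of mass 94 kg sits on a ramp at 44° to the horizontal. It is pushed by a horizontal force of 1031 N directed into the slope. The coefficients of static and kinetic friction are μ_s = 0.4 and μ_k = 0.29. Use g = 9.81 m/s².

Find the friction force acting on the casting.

f ≈ 101 N (down the incline)

Resolve perpendicular to the incline: N = m g cos θ + P sin θ = 94×9.81×cos 44° + 1031×sin 44° = 1380 N.
Parallel to the incline: P cos θ − m g sin θ = 741.6 − 640.6 = 101.1 N; the friction needed to balance this is 101.1 N acting down the slope.
Maximum static friction: μ_s N = 0.4 × 1380 = 551.8 N.
|f_req| = 101.1 ≤ 551.8 N → the casting is in equilibrium; friction equals the required value.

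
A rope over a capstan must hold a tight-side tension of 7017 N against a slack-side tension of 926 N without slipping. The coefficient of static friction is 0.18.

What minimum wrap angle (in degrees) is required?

T₂/T₁ = e^{μβ} → β = ln(T₂/T₁)/μ.
β = ln(7017/926)/0.18 = 2.025/0.18 = 11.25 rad.
In degrees: β = 11.25 × 180/π = 645°.

β_min ≈ 645°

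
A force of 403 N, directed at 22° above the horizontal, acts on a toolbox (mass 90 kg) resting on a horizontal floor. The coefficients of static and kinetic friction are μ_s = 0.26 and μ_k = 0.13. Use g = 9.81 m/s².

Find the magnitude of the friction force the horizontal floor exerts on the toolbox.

N = m g − P sin α = 882.9 − 403×sin 22° = 731.9 N.
For equilibrium, f = P cos α = 403×cos 22° = 373.7 N.
The static-friction limit is μ_s N = 190.3 N.
373.7 > 190.3 N → the toolbox slides; f = μ_k N = 0.13×731.9 = 95.2 N.

f ≈ 95.2 N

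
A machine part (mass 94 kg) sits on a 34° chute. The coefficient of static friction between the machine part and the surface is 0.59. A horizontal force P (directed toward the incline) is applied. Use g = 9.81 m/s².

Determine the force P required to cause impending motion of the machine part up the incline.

P ≈ 1940 N

At impending motion up the slope, friction acts down-slope at its limit: f = μ_s N.
Perpendicular to the incline: N = m g cos θ + P sin θ.
Along the incline: P cos θ = m g sin θ + μ_s N = m g sin θ + μ_s (m g cos θ + P sin θ).
Solving, P (cos θ − μ_s sin θ) = m g (sin θ + μ_s cos θ), so P = 94×9.81×(sin 34° + 0.59 cos 34°)/(cos 34° − 0.59 sin 34°) = 922×1.048/0.4991 = 1940 N.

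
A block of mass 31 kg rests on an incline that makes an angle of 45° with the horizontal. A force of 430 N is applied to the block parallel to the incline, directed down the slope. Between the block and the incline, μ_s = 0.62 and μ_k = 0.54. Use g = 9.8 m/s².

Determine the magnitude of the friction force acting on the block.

f ≈ 116 N (up the incline)

The normal reaction is N = m g cos θ = 214.8 N.
The friction needed for equilibrium is m g sin θ + P = 214.8 + 430 = 644.8 N, measured positive up-slope.
The static-friction ceiling is μ_s N = 0.62 × 214.8 = 133.2 N.
|644.8| exceeds 133.2 N, so the block slips down-slope; friction is kinetic, f = μ_k N = 0.54×214.8 = 116 N.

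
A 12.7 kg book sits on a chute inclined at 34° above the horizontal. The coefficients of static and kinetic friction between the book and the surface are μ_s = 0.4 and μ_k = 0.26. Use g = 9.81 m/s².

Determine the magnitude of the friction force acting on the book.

Normal force: N = m g cos θ = 12.7 × 9.81 × cos 34° = 103.3 N.
Along the slope the weight component is m g sin θ = 69.67 N; friction must supply exactly this, acting up-slope.
Maximum static friction available: μ_s N = 0.4 × 103.3 = 41.31 N.
|69.67| exceeds 41.31 N, so the book slips down-slope; friction is kinetic, f = μ_k N = 0.26×103.3 = 26.9 N.

f ≈ 26.9 N (up the incline)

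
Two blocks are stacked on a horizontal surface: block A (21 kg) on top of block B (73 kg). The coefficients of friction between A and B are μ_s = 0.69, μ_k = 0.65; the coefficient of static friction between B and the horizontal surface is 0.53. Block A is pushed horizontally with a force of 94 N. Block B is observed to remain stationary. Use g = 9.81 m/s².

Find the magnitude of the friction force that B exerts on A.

f ≈ 94 N

Normal force at the A–B interface: N₁ = m_A g = 206 N.
So the A–B interface can sustain at most μ_s N₁ = 142.1 N of static friction.
P = 94 N is within that limit, so A and B move together (both at rest); the A–B friction is simply f₁ = P = 94 N.
B experiences an equal 94 N forward from A (third law). B is in equilibrium, so the floor supplies f₂ = 94 N of static friction (limit μ_s(m_A+m_B)g = 488.7 N, not exceeded).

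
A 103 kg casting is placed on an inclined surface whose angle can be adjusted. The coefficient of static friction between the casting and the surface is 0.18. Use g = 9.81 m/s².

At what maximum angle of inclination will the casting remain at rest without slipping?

θ_max ≈ 10.2°

At the slip threshold, m g sin θ = μ_s · m g cos θ, so tan θ = μ_s.
θ_max = arctan(0.18) = 10.2°.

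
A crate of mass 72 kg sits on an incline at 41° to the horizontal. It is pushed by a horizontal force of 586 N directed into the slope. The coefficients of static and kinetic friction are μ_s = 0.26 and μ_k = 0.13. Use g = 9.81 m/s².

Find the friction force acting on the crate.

Resolve perpendicular to the incline: N = m g cos θ + P sin θ = 72×9.81×cos 41° + 586×sin 41° = 917.5 N.
Parallel to the incline: P cos θ − m g sin θ = 442.3 − 463.4 = -21.13 N; the friction needed to balance this is 21.13 N acting up the slope.
The limit of static friction is μ_s N = 238.6 N.
|f_req| = 21.13 ≤ 238.6 N → the crate is in equilibrium; friction equals the required value.

f ≈ 21.1 N (up the incline)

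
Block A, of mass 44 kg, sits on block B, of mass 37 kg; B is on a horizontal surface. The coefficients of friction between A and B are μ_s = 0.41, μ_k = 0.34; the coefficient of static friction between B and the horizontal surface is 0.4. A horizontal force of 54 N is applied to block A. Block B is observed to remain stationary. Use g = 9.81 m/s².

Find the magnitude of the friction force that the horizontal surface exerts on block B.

f ≈ 54 N

Between the blocks, N₁ = m_A g = 431.6 N.
Maximum static friction on A from B: μ_s N₁ = 0.41×431.6 = 177 N.
Since P = 54 N ≤ 177 N, A does not slip on B; friction on A equals P = 54 N.
B experiences an equal 54 N forward from A (third law). B is in equilibrium, so the floor supplies f₂ = 54 N of static friction (limit μ_s(m_A+m_B)g = 317.8 N, not exceeded).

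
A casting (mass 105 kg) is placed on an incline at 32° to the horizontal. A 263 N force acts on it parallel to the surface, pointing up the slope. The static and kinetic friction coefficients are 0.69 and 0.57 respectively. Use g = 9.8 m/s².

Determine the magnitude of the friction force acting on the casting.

Perpendicular to the surface, N = m g cos θ = 105·9.8·cos 32° = 872.6 N.
The friction needed for equilibrium is m g sin θ − P = 545.3 − 263 = 282.3 N, measured positive up-slope.
Static friction can supply at most μ_s N = 602.1 N.
Since |282.3| ≤ 602.1 N, no slip — friction simply equals what equilibrium demands.

f ≈ 282 N (up the incline)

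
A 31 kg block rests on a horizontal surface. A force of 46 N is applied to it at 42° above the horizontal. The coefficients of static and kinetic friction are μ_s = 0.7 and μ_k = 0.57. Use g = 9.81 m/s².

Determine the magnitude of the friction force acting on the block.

N = m g − P sin α = 304.1 − 46×sin 42° = 273.3 N.
Horizontally, friction must balance P cos α = 34.18 N.
The static-friction limit is μ_s N = 191.3 N.
Since 34.18 N does not exceed the limit, the block stays at rest and f = 34.2 N.

f ≈ 34.2 N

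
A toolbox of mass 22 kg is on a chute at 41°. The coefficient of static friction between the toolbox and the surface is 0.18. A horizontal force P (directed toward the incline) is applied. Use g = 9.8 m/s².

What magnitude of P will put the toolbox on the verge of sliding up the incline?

At impending motion up the slope, friction acts down-slope at its limit: f = μ_s N.
Perpendicular to the incline: N = m g cos θ + P sin θ.
Along the incline: P cos θ = m g sin θ + μ_s N = m g sin θ + μ_s (m g cos θ + P sin θ).
Solving, P (cos θ − μ_s sin θ) = m g (sin θ + μ_s cos θ), so P = 22×9.8×(sin 41° + 0.18 cos 41°)/(cos 41° − 0.18 sin 41°) = 216×0.7919/0.6366 = 268 N.

P ≈ 268 N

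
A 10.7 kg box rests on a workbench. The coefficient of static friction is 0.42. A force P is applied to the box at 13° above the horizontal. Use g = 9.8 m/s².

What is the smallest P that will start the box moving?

P ≈ 41.2 N

N = m g − P sin α (the pull lifts the box).
At impending slip, P cos α = μ_s N = μ_s (m g − P sin α).
Solving: P (cos α + μ_s sin α) = μ_s m g → P = 0.42×105/(cos 13° + 0.42 sin 13°) = 44/1.069 = 41.2 N.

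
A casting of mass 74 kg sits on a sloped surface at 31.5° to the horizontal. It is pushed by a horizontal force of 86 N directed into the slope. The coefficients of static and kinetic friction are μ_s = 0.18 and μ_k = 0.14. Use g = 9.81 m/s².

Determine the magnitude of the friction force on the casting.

The horizontal push has a component P sin θ into the surface, so N = m g cos θ + P sin θ = 619 + 44.93 = 663.9 N.
Parallel to the incline: P cos θ − m g sin θ = 73.33 − 379.3 = -306 N; the friction needed to balance this is 306 N acting up the slope.
The limit of static friction is μ_s N = 119.5 N.
|f_req| = 306 > 119.5 N → the casting slides down the incline; f = μ_k N = 0.14 × 663.9 = 92.9 N.

f ≈ 92.9 N (up the incline)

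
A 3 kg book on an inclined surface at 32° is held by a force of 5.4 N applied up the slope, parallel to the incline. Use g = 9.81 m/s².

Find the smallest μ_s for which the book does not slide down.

μ_s,min ≈ 0.409

N = m g cos θ = 24.96 N.
Friction must make up the shortfall along the incline: f = m g sin θ − P = 15.6 − 5.4 = 10.2 N.
At the threshold f = μ_s N, so μ_s,min = 10.2/24.96 = 0.409.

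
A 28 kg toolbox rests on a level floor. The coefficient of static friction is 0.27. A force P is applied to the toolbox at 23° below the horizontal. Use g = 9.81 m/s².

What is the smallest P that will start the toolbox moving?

P ≈ 91 N

N = m g + P sin α (the push presses the toolbox into the level floor).
At impending slip, P cos α = μ_s N = μ_s (m g + P sin α).
Solving: P (cos α − μ_s sin α) = μ_s m g → P = 0.27×275/(cos 23° − 0.27 sin 23°) = 74.2/0.815 = 91 N.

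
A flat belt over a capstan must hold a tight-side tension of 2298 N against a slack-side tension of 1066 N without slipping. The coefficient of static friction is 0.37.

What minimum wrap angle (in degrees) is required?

β_min ≈ 119°

T₂/T₁ = e^{μβ} → β = ln(T₂/T₁)/μ.
β = ln(2298/1066)/0.37 = 0.7681/0.37 = 2.076 rad.
In degrees: β = 2.076 × 180/π = 119°.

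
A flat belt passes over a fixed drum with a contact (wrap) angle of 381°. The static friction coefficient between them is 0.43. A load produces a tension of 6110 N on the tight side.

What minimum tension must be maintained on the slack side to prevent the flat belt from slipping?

T_min ≈ 350 N

Capstan equation at impending slip: T_tight/T_slack = e^{μβ}.
β = 381° = 6.65 rad; e^{μβ} = e^{0.43×6.65} = 17.45.
T_slack = T_tight / e^{μβ} = 6110 / 17.45 = 350 N.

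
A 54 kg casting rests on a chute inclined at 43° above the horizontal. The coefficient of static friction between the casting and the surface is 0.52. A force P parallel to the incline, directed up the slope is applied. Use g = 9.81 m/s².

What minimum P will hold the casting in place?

P_min ≈ 160 N

The casting tends to slide down (tan θ > μ_s), so at the point of impending slip friction acts up-slope at its limit: f = μ_s N.
P is parallel to the surface, so N = m g cos θ = 387 N.
Along the incline: P + μ_s N = m g sin θ, so P = 361 − 0.52×387 = 160 N.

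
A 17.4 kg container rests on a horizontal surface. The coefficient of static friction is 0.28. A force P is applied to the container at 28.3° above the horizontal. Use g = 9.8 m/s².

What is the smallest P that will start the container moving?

N = m g − P sin α (the pull lifts the container).
At impending slip, P cos α = μ_s N = μ_s (m g − P sin α).
Solving: P (cos α + μ_s sin α) = μ_s m g → P = 0.28×171/(cos 28.3° + 0.28 sin 28.3°) = 47.7/1.013 = 47.1 N.

P ≈ 47.1 N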